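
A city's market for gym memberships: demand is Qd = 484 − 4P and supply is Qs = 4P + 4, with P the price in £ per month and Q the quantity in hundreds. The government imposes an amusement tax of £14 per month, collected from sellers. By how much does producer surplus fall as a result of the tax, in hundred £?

Producer surplus falls by £1610 hundred.

Before the tax: set 484 − 4P = 4P + 4 → P* = £60, Q* = 244.
With the tax collected from sellers, supply shifts: Qs = 4(P − 14) + 4.
Solving gives Q = 216 with buyers paying £67 and sellers receiving £53 (the £14 wedge).
ΔPS is the trapezoid between Q = 216 and Q = 244 of height £7: ½ · (244 + 216) · 7 = £1610.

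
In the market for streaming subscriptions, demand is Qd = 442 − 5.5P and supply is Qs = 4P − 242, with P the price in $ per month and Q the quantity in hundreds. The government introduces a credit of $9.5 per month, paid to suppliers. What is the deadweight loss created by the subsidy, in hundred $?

Without the subsidy, 442 − 5.5P = 4P − 242 gives 9.5P = 684, so P* = $72 and Q* = 46.
With a per-unit subsidy paid to suppliers, each receives P + 9.5 per unit sold, so supply becomes Qs = 4(P + 9.5) − 242.
Solving gives Q = 68 with consumers paying $68 and suppliers receiving $77.5 (the $9.5 wedge).
Quantity rises by |ΔQ| = |46 − 68| = 22.
DWL = ½ · t · |ΔQ| = ½ · 9.5 · 22 = $104.5.

Deadweight loss = $104.5 hundred.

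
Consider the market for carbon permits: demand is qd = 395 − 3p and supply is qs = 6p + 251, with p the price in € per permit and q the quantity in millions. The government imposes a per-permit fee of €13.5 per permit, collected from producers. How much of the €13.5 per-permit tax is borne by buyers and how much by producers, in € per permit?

Buyers bear €9 per permit; producers bear €4.5 per permit.

Without the tax, 395 − 3p = 6p + 251 gives 9p = 144, so p* = €16 and q* = 347.
With the tax collected from producers, supply shifts: qs = 6(p − 13.5) + 251.
Solving gives q = 320 with buyers paying €25 and producers receiving €11.5 (the €13.5 wedge).
Burden on buyers: €9; on producers: €4.5. (They sum to €13.5.)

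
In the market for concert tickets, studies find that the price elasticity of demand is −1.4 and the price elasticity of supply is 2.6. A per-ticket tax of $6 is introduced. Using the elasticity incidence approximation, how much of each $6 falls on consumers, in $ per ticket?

Consumers bear ≈ $3.9 per ticket.

Incidence ratio: consumers' share ≈ εs / (εs + |εd|) = 2.6 / (2.6 + 1.4) = 0.65.
So consumers bear ≈ 0.65 × $6 = $3.9; sellers bear $2.1.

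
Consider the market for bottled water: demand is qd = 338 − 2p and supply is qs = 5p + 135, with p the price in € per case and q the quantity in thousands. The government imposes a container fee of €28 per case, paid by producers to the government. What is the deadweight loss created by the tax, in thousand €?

Without the tax, 338 − 2p = 5p + 135 gives 7p = 203, so p* = €29 and q* = 280.
With the tax collected from producers, supply shifts: qs = 5(p − 28) + 135.
New equilibrium: buyers pay €49, producers receive €21, q = 240. (Wedge: pb − ps = 28.)
Quantity falls by |ΔQ| = |280 − 240| = 40.
DWL = ½ · t · |ΔQ| = ½ · 28 · 40 = €560.

Deadweight loss = €560 thousand.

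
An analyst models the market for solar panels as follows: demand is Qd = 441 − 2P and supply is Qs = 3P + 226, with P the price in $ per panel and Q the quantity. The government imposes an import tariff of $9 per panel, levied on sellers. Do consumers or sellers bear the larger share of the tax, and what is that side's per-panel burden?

Consumers bear the larger share: $5.4 per panel.

Before the tax: set 441 − 2P = 3P + 226 → P* = $43, Q* = 355.
With the tax collected from sellers, supply shifts: Qs = 3(P − 9) + 226.
Solving gives Q = 344.2 with consumers paying $48.4 and sellers receiving $39.4 (the $9 wedge).
Per-panel burden: consumers $5.4, sellers $3.6.
Consumers take the larger share because demand is less price-elastic here (demand slope 2 vs supply slope 3).
The less price-elastic side of the market bears the larger share of a per-unit tax.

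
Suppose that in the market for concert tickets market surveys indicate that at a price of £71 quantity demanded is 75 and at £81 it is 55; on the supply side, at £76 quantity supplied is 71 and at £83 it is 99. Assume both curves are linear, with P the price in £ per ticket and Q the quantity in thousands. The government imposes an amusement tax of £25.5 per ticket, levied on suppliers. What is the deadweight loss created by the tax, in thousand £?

Demand slope: (55 − 75)/(81 − 71) = -2, so Qd = 217 − 2P.
Supply slope: (99 − 71)/(83 − 76) = 4, so Qs = 4P − 233.
Without the tax, 217 − 2P = 4P − 233 gives 6P = 450, so P* = £75 and Q* = 67.
With the tax collected from suppliers, supply shifts: Qs = 4(P − 25.5) − 233.
New equilibrium: consumers pay £92, suppliers receive £66.5, Q = 33. (Wedge: Pb − Ps = 25.5.)
Quantity falls by |ΔQ| = |67 − 33| = 34.
DWL = ½ · t · |ΔQ| = ½ · 25.5 · 34 = £433.5.

Deadweight loss = £433.5 thousand.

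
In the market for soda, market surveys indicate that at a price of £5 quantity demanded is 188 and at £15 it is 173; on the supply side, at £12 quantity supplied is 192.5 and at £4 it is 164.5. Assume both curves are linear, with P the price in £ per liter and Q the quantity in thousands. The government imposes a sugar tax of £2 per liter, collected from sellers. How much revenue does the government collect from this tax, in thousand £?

Demand slope: (173 − 188)/(15 − 5) = -1.5, so Qd = 195.5 − 1.5P.
Supply slope: (164.5 − 192.5)/(4 − 12) = 3.5, so Qs = 3.5P + 150.5.
Without the tax, 195.5 − 1.5P = 3.5P + 150.5 gives 5P = 45, so P* = £9 and Q* = 182.
With the tax collected from sellers, supply shifts: Qs = 3.5(P − 2) + 150.5.
Solving gives Q = 179.9 with consumers paying £10.4 and sellers receiving £8.4 (the £2 wedge).
Revenue = t · Q = 2 · 179.9 = £359.8.

Tax revenue = £359.8 thousand.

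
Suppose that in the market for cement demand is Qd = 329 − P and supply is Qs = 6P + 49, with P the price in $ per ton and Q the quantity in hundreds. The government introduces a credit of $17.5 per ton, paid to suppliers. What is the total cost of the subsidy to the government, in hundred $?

Without the subsidy, 329 − P = 6P + 49 gives 7P = 280, so P* = $40 and Q* = 289.
With a per-unit subsidy paid to suppliers, each receives P + 17.5 per unit sold, so supply becomes Qs = 6(P + 17.5) + 49.
Solving gives Q = 304 with buyers paying $25 and suppliers receiving $42.5 (the $17.5 wedge).
Outlay = t · Q = 17.5 · 304 = $5320.

Government outlay = $5320 hundred.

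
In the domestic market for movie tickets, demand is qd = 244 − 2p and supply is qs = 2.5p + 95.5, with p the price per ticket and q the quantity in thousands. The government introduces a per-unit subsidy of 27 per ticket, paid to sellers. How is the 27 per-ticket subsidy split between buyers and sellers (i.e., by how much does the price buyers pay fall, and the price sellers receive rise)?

Buyers gain 15 per ticket; sellers gain 12 per ticket.

Before the subsidy: set 244 − 2p = 2.5p + 95.5 → p* = 33, q* = 178.
With a per-unit subsidy paid to sellers, each receives p + 27 per unit sold, so supply becomes qs = 2.5(p + 27) + 95.5.
New equilibrium: buyers pay 18, sellers receive 45, q = 208. (Wedge: pb − ps = −27.)
Gain to buyers: 15; to sellers: 12. (They sum to 27.)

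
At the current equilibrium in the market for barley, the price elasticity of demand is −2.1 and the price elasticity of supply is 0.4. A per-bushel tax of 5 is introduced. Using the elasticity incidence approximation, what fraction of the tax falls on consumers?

Incidence ratio: consumers' share ≈ εs / (εs + |εd|) = 0.4 / (0.4 + 2.1) = 0.16.
Supply is the less elastic side, so consumers bear the smaller share.

Consumers' share ≈ 0.16.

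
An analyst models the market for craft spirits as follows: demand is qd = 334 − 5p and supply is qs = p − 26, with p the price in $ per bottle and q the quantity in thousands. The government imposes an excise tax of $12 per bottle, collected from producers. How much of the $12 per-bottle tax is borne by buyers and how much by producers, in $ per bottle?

Buyers bear $2 per bottle; producers bear $10 per bottle.

Before the tax: set 334 − 5p = p − 26 → p* = $60, q* = 34.
With the tax collected from producers, supply shifts: qs = (p − 12) − 26.
Solving gives q = 24 with buyers paying $62 and producers receiving $50 (the $12 wedge).
Burden on buyers: $2; on producers: $10. (They sum to $12.)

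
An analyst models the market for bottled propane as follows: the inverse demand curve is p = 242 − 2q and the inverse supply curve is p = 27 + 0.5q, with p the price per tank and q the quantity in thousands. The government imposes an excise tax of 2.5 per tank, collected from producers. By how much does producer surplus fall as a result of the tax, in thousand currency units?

Producer surplus falls by 42.75 thousand.

Inverting to q(p) form: qd = 121 − 0.5p; qs = 2p − 54.
Without the tax, 121 − 0.5p = 2p − 54 gives 2.5p = 175, so p* = 70 and q* = 86.
With the tax collected from producers, supply shifts: qs = 2(p − 2.5) − 54.
Solving gives q = 85 with consumers paying 72 and producers receiving 69.5 (the 2.5 wedge).
ΔPS is the trapezoid between Q = 85 and Q = 86 of height 0.5: ½ · (86 + 85) · 0.5 = 42.75.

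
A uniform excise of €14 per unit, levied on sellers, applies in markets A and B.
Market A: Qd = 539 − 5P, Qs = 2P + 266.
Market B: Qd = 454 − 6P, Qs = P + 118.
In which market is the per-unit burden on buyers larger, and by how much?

Market A: pre-tax P* = €39, Q* = 344; post-tax Q = 324; per-unit burden on buyers = €4.
Market B: pre-tax P* = €48, Q* = 166; post-tax Q = 154; per-unit burden on buyers = €2.
Difference: €4 vs €2 → market A is larger by €2.

Market A, by €2.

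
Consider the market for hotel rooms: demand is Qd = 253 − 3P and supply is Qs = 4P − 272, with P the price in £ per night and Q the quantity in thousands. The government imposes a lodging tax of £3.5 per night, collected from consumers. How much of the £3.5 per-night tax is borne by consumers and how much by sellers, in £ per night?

Without the tax, 253 − 3P = 4P − 272 gives 7P = 525, so P* = £75 and Q* = 28.
With the tax collected from consumers, demand (in seller-price terms) shifts: Qd = 253 − 3(P + 3.5).
New equilibrium: consumers pay £77, sellers receive £73.5, Q = 22. (Wedge: Pb − Ps = 3.5.)
Burden on consumers: £2; on sellers: £1.5. (They sum to £3.5.)
The less price-elastic side of the market bears the larger share of a per-unit tax.

Consumers bear £2 per night; sellers bear £1.5 per night.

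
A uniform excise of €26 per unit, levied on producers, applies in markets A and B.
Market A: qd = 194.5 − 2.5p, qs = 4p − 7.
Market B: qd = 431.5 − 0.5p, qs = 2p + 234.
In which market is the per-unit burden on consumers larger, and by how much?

Market B, by €4.8.

Market A: pre-tax p* = €31, q* = 117; post-tax q = 77; per-unit burden on consumers = €16.
Market B: pre-tax p* = €79, q* = 392; post-tax q = 381.6; per-unit burden on consumers = €20.8.
Difference: €16 vs €20.8 → market B is larger by €4.8.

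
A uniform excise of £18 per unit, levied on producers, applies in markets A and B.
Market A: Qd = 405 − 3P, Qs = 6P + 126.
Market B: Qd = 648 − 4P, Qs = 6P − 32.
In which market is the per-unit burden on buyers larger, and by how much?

Market A: pre-tax P* = £31, Q* = 312; post-tax Q = 276; per-unit burden on buyers = £12.
Market B: pre-tax P* = £68, Q* = 376; post-tax Q = 332.8; per-unit burden on buyers = £10.8.
Difference: £12 vs £10.8 → market A is larger by £1.2.

Market A, by £1.2.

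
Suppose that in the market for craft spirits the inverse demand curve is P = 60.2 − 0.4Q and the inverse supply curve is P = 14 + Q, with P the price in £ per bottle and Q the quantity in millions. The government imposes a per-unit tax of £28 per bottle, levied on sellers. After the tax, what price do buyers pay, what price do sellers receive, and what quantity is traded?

Rewrite in direct form: Qd = 150.5 − 2.5P and Qs = P − 14.
Before the tax: set 150.5 − 2.5P = P − 14 → P* = £47, Q* = 33.
With the tax collected from sellers, supply shifts: Qs = (P − 28) − 14.
Solving gives Q = 13 with buyers paying £55 and sellers receiving £27 (the £28 wedge).

Buyers pay £55; sellers receive £27; quantity = 13.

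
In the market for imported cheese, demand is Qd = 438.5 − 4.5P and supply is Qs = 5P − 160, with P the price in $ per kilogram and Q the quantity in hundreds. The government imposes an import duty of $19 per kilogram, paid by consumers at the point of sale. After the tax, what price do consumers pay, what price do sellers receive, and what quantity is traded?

Consumers pay $73; sellers receive $54; quantity = 110.

Before the tax: set 438.5 − 4.5P = 5P − 160 → P* = $63, Q* = 155.
With the tax collected from consumers, demand (in seller-price terms) shifts: Qd = 438.5 − 4.5(P + 19).
New equilibrium: consumers pay $73, sellers receive $54, Q = 110. (Wedge: Pb − Ps = 19.)
The less price-elastic side of the market bears the larger share of a per-unit tax.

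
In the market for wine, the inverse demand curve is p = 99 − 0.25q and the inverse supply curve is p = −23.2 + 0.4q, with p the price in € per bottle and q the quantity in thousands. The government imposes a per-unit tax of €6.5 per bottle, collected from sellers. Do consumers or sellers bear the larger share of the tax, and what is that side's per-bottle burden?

Inverting to q(p) form: qd = 396 − 4p; qs = 2.5p + 58.
Before the tax: set 396 − 4p = 2.5p + 58 → p* = €52, q* = 188.
With the tax collected from sellers, supply shifts: qs = 2.5(p − 6.5) + 58.
New equilibrium: consumers pay €54.5, sellers receive €48, q = 178. (Wedge: pb − ps = 6.5.)
Per-bottle burden: consumers €2.5, sellers €4.
Sellers take the larger share because supply is less price-elastic here (demand slope 4 vs supply slope 2.5).
The less price-elastic side of the market bears the larger share of a per-unit tax.

Sellers bear the larger share: €4 per bottle.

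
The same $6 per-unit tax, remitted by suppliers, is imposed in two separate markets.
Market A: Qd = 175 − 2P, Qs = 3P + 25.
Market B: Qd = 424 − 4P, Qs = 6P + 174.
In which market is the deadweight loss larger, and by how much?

Market A: pre-tax P* = $30, Q* = 115; post-tax Q = 107.8; deadweight loss = $21.6.
Market B: pre-tax P* = $25, Q* = 324; post-tax Q = 309.6; deadweight loss = $43.2.
Difference: $21.6 vs $43.2 → market B is larger by $21.6.

Market B, by $21.6.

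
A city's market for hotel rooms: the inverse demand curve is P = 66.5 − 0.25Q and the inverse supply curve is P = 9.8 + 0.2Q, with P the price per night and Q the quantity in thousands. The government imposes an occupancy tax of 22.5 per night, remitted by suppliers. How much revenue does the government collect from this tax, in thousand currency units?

Tax revenue = 1710 thousand.

Inverting to Q(P) form: Qd = 266 − 4P; Qs = 5P − 49.
Before the tax: set 266 − 4P = 5P − 49 → P* = 35, Q* = 126.
With the tax collected from suppliers, supply shifts: Qs = 5(P − 22.5) − 49.
Solving gives Q = 76 with consumers paying 47.5 and suppliers receiving 25 (the 22.5 wedge).
Revenue = t · Q = 22.5 · 76 = 1710.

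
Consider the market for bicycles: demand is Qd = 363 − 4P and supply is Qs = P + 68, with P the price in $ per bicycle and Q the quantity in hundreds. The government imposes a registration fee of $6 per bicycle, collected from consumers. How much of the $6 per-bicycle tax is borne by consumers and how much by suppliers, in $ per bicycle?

Without the tax, 363 − 4P = P + 68 gives 5P = 295, so P* = $59 and Q* = 127.
With the tax collected from consumers, demand (in seller-price terms) shifts: Qd = 363 − 4(P + 6).
New equilibrium: consumers pay $60.2, suppliers receive $54.2, Q = 122.2. (Wedge: Pb − Ps = 6.)
Burden on consumers: $1.2; on suppliers: $4.8. (They sum to $6.)
The less price-elastic side of the market bears the larger share of a per-unit tax.

Consumers bear $1.2 per bicycle; suppliers bear $4.8 per bicycle.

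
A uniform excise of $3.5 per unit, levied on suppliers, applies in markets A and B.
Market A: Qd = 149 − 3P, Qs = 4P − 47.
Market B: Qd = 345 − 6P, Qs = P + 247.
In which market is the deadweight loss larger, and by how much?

Market A: pre-tax P* = $28, Q* = 65; post-tax Q = 59; deadweight loss = $10.5.
Market B: pre-tax P* = $14, Q* = 261; post-tax Q = 258; deadweight loss = $5.25.
Difference: $10.5 vs $5.25 → market A is larger by $5.25.

Market A, by $5.25.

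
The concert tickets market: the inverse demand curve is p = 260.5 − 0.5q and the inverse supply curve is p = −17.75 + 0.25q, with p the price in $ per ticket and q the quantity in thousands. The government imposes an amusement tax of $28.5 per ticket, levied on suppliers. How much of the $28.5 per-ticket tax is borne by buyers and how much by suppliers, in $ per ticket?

Buyers bear $19 per ticket; suppliers bear $9.5 per ticket.

Inverting to q(p) form: qd = 521 − 2p; qs = 4p + 71.
Before the tax: set 521 − 2p = 4p + 71 → p* = $75, q* = 371.
With the tax collected from suppliers, supply shifts: qs = 4(p − 28.5) + 71.
New equilibrium: buyers pay $94, suppliers receive $65.5, q = 333. (Wedge: pb − ps = 28.5.)
Burden on buyers: $19; on suppliers: $9.5. (They sum to $28.5.)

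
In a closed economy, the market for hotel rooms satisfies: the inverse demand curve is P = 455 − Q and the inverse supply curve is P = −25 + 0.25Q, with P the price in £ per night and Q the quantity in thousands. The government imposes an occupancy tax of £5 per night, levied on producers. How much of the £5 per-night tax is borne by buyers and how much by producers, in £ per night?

Inverting to Q(P) form: Qd = 455 − P; Qs = 4P + 100.
Before the tax: set 455 − P = 4P + 100 → P* = £71, Q* = 384.
With the tax collected from producers, supply shifts: Qs = 4(P − 5) + 100.
New equilibrium: buyers pay £75, producers receive £70, Q = 380. (Wedge: Pb − Ps = 5.)
Burden on buyers: £4; on producers: £1. (They sum to £5.)

Buyers bear £4 per night; producers bear £1 per night.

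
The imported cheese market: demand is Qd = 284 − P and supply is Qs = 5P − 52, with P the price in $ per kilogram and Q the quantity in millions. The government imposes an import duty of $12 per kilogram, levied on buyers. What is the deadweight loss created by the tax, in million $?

Deadweight loss = $60 million.

Before the tax: set 284 − P = 5P − 52 → P* = $56, Q* = 228.
With the tax collected from buyers, demand (in seller-price terms) shifts: Qd = 284 − (P + 12).
New equilibrium: buyers pay $66, suppliers receive $54, Q = 218. (Wedge: Pb − Ps = 12.)
Quantity falls by |ΔQ| = |228 − 218| = 10.
DWL = ½ · t · |ΔQ| = ½ · 12 · 10 = $60.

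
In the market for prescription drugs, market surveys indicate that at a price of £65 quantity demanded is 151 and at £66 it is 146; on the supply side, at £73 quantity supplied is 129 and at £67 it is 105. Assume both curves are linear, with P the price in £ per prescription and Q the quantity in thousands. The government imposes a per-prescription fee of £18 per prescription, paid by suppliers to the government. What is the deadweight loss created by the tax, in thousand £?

Demand slope: (146 − 151)/(66 − 65) = -5, so Qd = 476 − 5P.
Supply slope: (105 − 129)/(67 − 73) = 4, so Qs = 4P − 163.
Without the tax, 476 − 5P = 4P − 163 gives 9P = 639, so P* = £71 and Q* = 121.
With the tax collected from suppliers, supply shifts: Qs = 4(P − 18) − 163.
New equilibrium: buyers pay £79, suppliers receive £61, Q = 81. (Wedge: Pb − Ps = 18.)
Quantity falls by |ΔQ| = |121 − 81| = 40.
DWL = ½ · t · |ΔQ| = ½ · 18 · 40 = £360.

Deadweight loss = £360 thousand.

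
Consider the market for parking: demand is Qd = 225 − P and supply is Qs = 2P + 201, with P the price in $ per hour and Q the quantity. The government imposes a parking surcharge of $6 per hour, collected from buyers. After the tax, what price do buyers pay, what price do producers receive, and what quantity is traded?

Before the tax: set 225 − P = 2P + 201 → P* = $8, Q* = 217.
With the tax collected from buyers, demand (in seller-price terms) shifts: Qd = 225 − (P + 6).
New equilibrium: buyers pay $12, producers receive $6, Q = 213. (Wedge: Pb − Ps = 6.)
The less price-elastic side of the market bears the larger share of a per-unit tax.

Buyers pay $12; producers receive $6; quantity = 213.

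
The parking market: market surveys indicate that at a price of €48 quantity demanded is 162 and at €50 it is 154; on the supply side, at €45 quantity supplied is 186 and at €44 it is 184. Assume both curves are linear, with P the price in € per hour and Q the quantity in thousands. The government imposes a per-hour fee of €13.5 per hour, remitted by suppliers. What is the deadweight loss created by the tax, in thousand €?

Deadweight loss = €121.5 thousand.

Demand slope: (154 − 162)/(50 − 48) = -4, so Qd = 354 − 4P.
Supply slope: (184 − 186)/(44 − 45) = 2, so Qs = 2P + 96.
Without the tax, 354 − 4P = 2P + 96 gives 6P = 258, so P* = €43 and Q* = 182.
With the tax collected from suppliers, supply shifts: Qs = 2(P − 13.5) + 96.
Solving gives Q = 164 with buyers paying €47.5 and suppliers receiving €34 (the €13.5 wedge).
Quantity falls by |ΔQ| = |182 − 164| = 18.
DWL = ½ · t · |ΔQ| = ½ · 13.5 · 18 = €121.5.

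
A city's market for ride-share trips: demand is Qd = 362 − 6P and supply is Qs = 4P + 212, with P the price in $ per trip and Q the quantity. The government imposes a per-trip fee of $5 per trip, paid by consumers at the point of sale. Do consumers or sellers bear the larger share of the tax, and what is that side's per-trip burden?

Sellers bear the larger share: $3 per trip.

Before the tax: set 362 − 6P = 4P + 212 → P* = $15, Q* = 272.
With the tax collected from consumers, demand (in seller-price terms) shifts: Qd = 362 − 6(P + 5).
New equilibrium: consumers pay $17, sellers receive $12, Q = 260. (Wedge: Pb − Ps = 5.)
Per-trip burden: consumers $2, sellers $3.
Sellers take the larger share because supply is less price-elastic here (demand slope 6 vs supply slope 4).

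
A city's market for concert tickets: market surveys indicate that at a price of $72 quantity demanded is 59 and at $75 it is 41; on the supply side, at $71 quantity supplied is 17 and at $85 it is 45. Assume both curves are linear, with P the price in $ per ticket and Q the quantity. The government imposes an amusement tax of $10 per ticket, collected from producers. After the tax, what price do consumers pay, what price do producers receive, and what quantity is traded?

Consumers pay $79.5; producers receive $69.5; quantity = 14.

Demand slope: (41 − 59)/(75 − 72) = -6, so Qd = 491 − 6P.
Supply slope: (45 − 17)/(85 − 71) = 2, so Qs = 2P − 125.
Before the tax: set 491 − 6P = 2P − 125 → P* = $77, Q* = 29.
With the tax collected from producers, supply shifts: Qs = 2(P − 10) − 125.
New equilibrium: consumers pay $79.5, producers receive $69.5, Q = 14. (Wedge: Pb − Ps = 10.)
The less price-elastic side of the market bears the larger share of a per-unit tax.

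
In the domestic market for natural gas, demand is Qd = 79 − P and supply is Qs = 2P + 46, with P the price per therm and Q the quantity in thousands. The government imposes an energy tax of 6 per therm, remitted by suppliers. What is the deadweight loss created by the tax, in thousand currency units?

Deadweight loss = 12 thousand.

Before the tax: set 79 − P = 2P + 46 → P* = 11, Q* = 68.
With the tax collected from suppliers, supply shifts: Qs = 2(P − 6) + 46.
New equilibrium: buyers pay 15, suppliers receive 9, Q = 64. (Wedge: Pb − Ps = 6.)
Quantity falls by |ΔQ| = |68 − 64| = 4.
DWL = ½ · t · |ΔQ| = ½ · 6 · 4 = 12.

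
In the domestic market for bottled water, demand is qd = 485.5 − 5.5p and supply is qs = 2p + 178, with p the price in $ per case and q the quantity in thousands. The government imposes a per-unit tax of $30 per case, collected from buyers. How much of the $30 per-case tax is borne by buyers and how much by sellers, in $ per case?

Without the tax, 485.5 − 5.5p = 2p + 178 gives 7.5p = 307.5, so p* = $41 and q* = 260.
With the tax collected from buyers, demand (in seller-price terms) shifts: qd = 485.5 − 5.5(p + 30).
New equilibrium: buyers pay $49, sellers receive $19, q = 216. (Wedge: pb − ps = 30.)
Burden on buyers: $8; on sellers: $22. (They sum to $30.)

Buyers bear $8 per case; sellers bear $22 per case.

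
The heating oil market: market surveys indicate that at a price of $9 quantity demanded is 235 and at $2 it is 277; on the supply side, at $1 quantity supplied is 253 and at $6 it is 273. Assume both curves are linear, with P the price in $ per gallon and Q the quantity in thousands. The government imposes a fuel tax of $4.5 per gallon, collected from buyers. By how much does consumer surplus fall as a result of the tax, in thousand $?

Demand slope: (277 − 235)/(2 − 9) = -6, so Qd = 289 − 6P.
Supply slope: (273 − 253)/(6 − 1) = 4, so Qs = 4P + 249.
Before the tax: set 289 − 6P = 4P + 249 → P* = $4, Q* = 265.
With the tax collected from buyers, demand (in seller-price terms) shifts: Qd = 289 − 6(P + 4.5).
Solving gives Q = 254.2 with buyers paying $5.8 and sellers receiving $1.3 (the $4.5 wedge).
ΔCS is the trapezoid between Q = 254.2 and Q = 265 of height $1.8: ½ · (265 + 254.2) · 1.8 = $467.28.

Consumer surplus falls by $467.28 thousand.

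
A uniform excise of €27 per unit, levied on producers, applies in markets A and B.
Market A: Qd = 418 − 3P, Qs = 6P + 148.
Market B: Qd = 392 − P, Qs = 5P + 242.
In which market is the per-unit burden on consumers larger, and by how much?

Market B, by €4.5.

Market A: pre-tax P* = €30, Q* = 328; post-tax Q = 274; per-unit burden on consumers = €18.
Market B: pre-tax P* = €25, Q* = 367; post-tax Q = 344.5; per-unit burden on consumers = €22.5.
Difference: €18 vs €22.5 → market B is larger by €4.5.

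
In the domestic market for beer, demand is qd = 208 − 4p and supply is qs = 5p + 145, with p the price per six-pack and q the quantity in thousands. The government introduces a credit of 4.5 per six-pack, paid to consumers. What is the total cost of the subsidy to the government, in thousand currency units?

Government outlay = 855 thousand.

Before the subsidy: set 208 − 4p = 5p + 145 → p* = 7, q* = 180.
With a per-unit subsidy paid to consumers, each effectively pays p − 4.5, so demand becomes qd = 208 − 4(p − 4.5).
New equilibrium: consumers pay 4.5, producers receive 9, q = 190. (Wedge: pb − ps = −4.5.)
Outlay = t · Q = 4.5 · 190 = 855.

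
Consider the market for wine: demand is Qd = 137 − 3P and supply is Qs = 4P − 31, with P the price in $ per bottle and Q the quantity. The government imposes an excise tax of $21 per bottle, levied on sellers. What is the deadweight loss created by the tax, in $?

Without the tax, 137 − 3P = 4P − 31 gives 7P = 168, so P* = $24 and Q* = 65.
With the tax collected from sellers, supply shifts: Qs = 4(P − 21) − 31.
Solving gives Q = 29 with buyers paying $36 and sellers receiving $15 (the $21 wedge).
Quantity falls by |ΔQ| = |65 − 29| = 36.
DWL = ½ · t · |ΔQ| = ½ · 21 · 36 = $378.

Deadweight loss = $378.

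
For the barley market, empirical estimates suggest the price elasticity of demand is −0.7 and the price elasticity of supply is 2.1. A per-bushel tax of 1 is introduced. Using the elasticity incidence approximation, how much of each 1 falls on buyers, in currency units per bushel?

Buyers bear ≈ 0.75 per bushel.

Incidence ratio: buyers' share ≈ εs / (εs + |εd|) = 2.1 / (2.1 + 0.7) = 0.75.
So buyers bear ≈ 0.75 × 1 = 0.75; producers bear 0.25.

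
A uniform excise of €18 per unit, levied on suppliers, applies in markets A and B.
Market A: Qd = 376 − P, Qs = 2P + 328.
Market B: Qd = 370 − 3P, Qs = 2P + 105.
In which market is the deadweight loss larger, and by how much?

Market A: pre-tax P* = €16, Q* = 360; post-tax Q = 348; deadweight loss = €108.
Market B: pre-tax P* = €53, Q* = 211; post-tax Q = 189.4; deadweight loss = €194.4.
Difference: €108 vs €194.4 → market B is larger by €86.4.

Market B, by €86.4.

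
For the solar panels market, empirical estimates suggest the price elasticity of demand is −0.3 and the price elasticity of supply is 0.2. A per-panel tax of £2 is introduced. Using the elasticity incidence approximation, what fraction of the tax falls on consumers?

Consumers' share ≈ 0.4.

Incidence ratio: consumers' share ≈ εs / (εs + |εd|) = 0.2 / (0.2 + 0.3) = 0.4.
Supply is the less elastic side, so consumers bear the smaller share.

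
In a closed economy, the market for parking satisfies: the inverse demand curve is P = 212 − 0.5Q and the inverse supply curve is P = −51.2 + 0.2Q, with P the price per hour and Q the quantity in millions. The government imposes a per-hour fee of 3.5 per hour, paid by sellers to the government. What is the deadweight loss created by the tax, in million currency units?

Inverting to Q(P) form: Qd = 424 − 2P; Qs = 5P + 256.
Before the tax: set 424 − 2P = 5P + 256 → P* = 24, Q* = 376.
With the tax collected from sellers, supply shifts: Qs = 5(P − 3.5) + 256.
Solving gives Q = 371 with buyers paying 26.5 and sellers receiving 23 (the 3.5 wedge).
Quantity falls by |ΔQ| = |376 − 371| = 5.
DWL = ½ · t · |ΔQ| = ½ · 3.5 · 5 = 8.75.

Deadweight loss = 8.75 million.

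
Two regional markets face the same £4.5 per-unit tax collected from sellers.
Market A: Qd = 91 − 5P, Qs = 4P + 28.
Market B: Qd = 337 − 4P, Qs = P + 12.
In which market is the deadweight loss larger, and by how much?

Market A: pre-tax P* = £7, Q* = 56; post-tax Q = 46; deadweight loss = £22.5.
Market B: pre-tax P* = £65, Q* = 77; post-tax Q = 73.4; deadweight loss = £8.1.
Difference: £22.5 vs £8.1 → market A is larger by £14.4.

Market A, by £14.4.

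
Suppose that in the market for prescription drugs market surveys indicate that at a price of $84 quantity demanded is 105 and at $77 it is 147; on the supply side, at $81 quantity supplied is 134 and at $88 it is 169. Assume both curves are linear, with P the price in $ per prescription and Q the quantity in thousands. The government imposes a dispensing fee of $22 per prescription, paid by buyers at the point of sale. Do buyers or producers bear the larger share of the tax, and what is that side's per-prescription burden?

Demand slope: (147 − 105)/(77 − 84) = -6, so Qd = 609 − 6P.
Supply slope: (169 − 134)/(88 − 81) = 5, so Qs = 5P − 271.
Before the tax: set 609 − 6P = 5P − 271 → P* = $80, Q* = 129.
With the tax collected from buyers, demand (in seller-price terms) shifts: Qd = 609 − 6(P + 22).
New equilibrium: buyers pay $90, producers receive $68, Q = 69. (Wedge: Pb − Ps = 22.)
Per-prescription burden: buyers $10, producers $12.
Producers take the larger share because supply is less price-elastic here (demand slope 6 vs supply slope 5).

Producers bear the larger share: $12 per prescription.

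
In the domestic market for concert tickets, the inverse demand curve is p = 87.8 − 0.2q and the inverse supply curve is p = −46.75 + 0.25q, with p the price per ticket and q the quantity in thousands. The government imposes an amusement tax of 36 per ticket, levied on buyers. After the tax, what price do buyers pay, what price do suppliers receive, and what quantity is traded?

Buyers pay 44; suppliers receive 8; quantity = 219.

Inverting to q(p) form: qd = 439 − 5p; qs = 4p + 187.
Without the tax, 439 − 5p = 4p + 187 gives 9p = 252, so p* = 28 and q* = 299.
With the tax collected from buyers, demand (in seller-price terms) shifts: qd = 439 − 5(p + 36).
New equilibrium: buyers pay 44, suppliers receive 8, q = 219. (Wedge: pb − ps = 36.)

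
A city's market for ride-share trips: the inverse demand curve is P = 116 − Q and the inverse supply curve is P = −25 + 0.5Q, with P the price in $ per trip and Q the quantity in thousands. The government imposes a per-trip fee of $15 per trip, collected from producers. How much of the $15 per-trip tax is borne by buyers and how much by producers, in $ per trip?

Rewrite in direct form: Qd = 116 − P and Qs = 2P + 50.
Without the tax, 116 − P = 2P + 50 gives 3P = 66, so P* = $22 and Q* = 94.
With the tax collected from producers, supply shifts: Qs = 2(P − 15) + 50.
Solving gives Q = 84 with buyers paying $32 and producers receiving $17 (the $15 wedge).
Burden on buyers: $10; on producers: $5. (They sum to $15.)

Buyers bear $10 per trip; producers bear $5 per trip.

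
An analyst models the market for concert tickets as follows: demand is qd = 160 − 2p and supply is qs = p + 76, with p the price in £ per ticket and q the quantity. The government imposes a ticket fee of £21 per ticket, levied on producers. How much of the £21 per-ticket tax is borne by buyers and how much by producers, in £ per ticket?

Buyers bear £7 per ticket; producers bear £14 per ticket.

Before the tax: set 160 − 2p = p + 76 → p* = £28, q* = 104.
With the tax collected from producers, supply shifts: qs = (p − 21) + 76.
Solving gives q = 90 with buyers paying £35 and producers receiving £14 (the £21 wedge).
Burden on buyers: £7; on producers: £14. (They sum to £21.)
The less price-elastic side of the market bears the larger share of a per-unit tax.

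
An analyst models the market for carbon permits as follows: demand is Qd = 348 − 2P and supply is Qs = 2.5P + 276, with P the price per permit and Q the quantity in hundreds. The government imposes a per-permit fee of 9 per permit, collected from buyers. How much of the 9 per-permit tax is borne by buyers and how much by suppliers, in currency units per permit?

Without the tax, 348 − 2P = 2.5P + 276 gives 4.5P = 72, so P* = 16 and Q* = 316.
With the tax collected from buyers, demand (in seller-price terms) shifts: Qd = 348 − 2(P + 9).
New equilibrium: buyers pay 21, suppliers receive 12, Q = 306. (Wedge: Pb − Ps = 9.)
Burden on buyers: 5; on suppliers: 4. (They sum to 9.)

Buyers bear 5 per permit; suppliers bear 4 per permit.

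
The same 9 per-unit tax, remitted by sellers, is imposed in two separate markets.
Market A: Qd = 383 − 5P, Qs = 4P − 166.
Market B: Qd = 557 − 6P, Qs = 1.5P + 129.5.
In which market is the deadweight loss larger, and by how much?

Market A, by 41.4.

Market A: pre-tax P* = 61, Q* = 78; post-tax Q = 58; deadweight loss = 90.
Market B: pre-tax P* = 57, Q* = 215; post-tax Q = 204.2; deadweight loss = 48.6.
Difference: 90 vs 48.6 → market A is larger by 41.4.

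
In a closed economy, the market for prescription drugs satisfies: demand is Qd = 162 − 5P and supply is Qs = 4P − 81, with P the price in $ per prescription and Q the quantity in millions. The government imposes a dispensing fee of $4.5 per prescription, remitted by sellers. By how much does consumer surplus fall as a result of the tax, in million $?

Consumer surplus falls by $44 million.

Without the tax, 162 − 5P = 4P − 81 gives 9P = 243, so P* = $27 and Q* = 27.
With the tax collected from sellers, supply shifts: Qs = 4(P − 4.5) − 81.
Solving gives Q = 17 with buyers paying $29 and sellers receiving $24.5 (the $4.5 wedge).
ΔCS is the trapezoid between Q = 17 and Q = 27 of height $2: ½ · (27 + 17) · 2 = $44.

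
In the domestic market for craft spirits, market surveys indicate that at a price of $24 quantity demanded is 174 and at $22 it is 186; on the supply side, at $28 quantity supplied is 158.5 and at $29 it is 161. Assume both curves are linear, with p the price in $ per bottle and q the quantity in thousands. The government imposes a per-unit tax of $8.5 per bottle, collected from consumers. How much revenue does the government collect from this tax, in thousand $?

Tax revenue = $1198.5 thousand.

Demand slope: (186 − 174)/(22 − 24) = -6, so qd = 318 − 6p.
Supply slope: (161 − 158.5)/(29 − 28) = 2.5, so qs = 2.5p + 88.5.
Before the tax: set 318 − 6p = 2.5p + 88.5 → p* = $27, q* = 156.
With the tax collected from consumers, demand (in seller-price terms) shifts: qd = 318 − 6(p + 8.5).
Solving gives q = 141 with consumers paying $29.5 and suppliers receiving $21 (the $8.5 wedge).
Revenue = t · Q = 8.5 · 141 = $1198.5.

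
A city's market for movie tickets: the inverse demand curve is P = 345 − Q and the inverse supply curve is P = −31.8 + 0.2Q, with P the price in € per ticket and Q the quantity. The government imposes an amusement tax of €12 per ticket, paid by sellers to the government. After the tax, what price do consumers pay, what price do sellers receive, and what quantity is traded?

Consumers pay €41; sellers receive €29; quantity = 304.

Inverting to Q(P) form: Qd = 345 − P; Qs = 5P + 159.
Without the tax, 345 − P = 5P + 159 gives 6P = 186, so P* = €31 and Q* = 314.
With the tax collected from sellers, supply shifts: Qs = 5(P − 12) + 159.
New equilibrium: consumers pay €41, sellers receive €29, Q = 304. (Wedge: Pb − Ps = 12.)
The less price-elastic side of the market bears the larger share of a per-unit tax.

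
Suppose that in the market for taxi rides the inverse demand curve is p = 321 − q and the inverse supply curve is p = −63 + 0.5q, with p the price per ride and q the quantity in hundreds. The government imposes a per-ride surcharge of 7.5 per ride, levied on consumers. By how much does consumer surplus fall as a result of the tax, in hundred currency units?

Inverting to q(p) form: qd = 321 − p; qs = 2p + 126.
Without the tax, 321 − p = 2p + 126 gives 3p = 195, so p* = 65 and q* = 256.
With the tax collected from consumers, demand (in seller-price terms) shifts: qd = 321 − (p + 7.5).
New equilibrium: consumers pay 70, suppliers receive 62.5, q = 251. (Wedge: pb − ps = 7.5.)
ΔCS is the trapezoid between Q = 251 and Q = 256 of height 5: ½ · (256 + 251) · 5 = 1267.5.

Consumer surplus falls by 1267.5 hundred.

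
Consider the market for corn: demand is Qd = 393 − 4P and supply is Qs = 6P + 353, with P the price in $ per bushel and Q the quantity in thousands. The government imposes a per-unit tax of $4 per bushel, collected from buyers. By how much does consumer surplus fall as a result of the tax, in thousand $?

Consumer surplus falls by $893.28 thousand.

Before the tax: set 393 − 4P = 6P + 353 → P* = $4, Q* = 377.
With the tax collected from buyers, demand (in seller-price terms) shifts: Qd = 393 − 4(P + 4).
Solving gives Q = 367.4 with buyers paying $6.4 and producers receiving $2.4 (the $4 wedge).
ΔCS is the trapezoid between Q = 367.4 and Q = 377 of height $2.4: ½ · (377 + 367.4) · 2.4 = $893.28.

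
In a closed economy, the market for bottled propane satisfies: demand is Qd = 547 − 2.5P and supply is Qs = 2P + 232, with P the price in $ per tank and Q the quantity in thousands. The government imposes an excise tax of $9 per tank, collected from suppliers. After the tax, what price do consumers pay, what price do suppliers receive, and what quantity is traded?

Before the tax: set 547 − 2.5P = 2P + 232 → P* = $70, Q* = 372.
With the tax collected from suppliers, supply shifts: Qs = 2(P − 9) + 232.
New equilibrium: consumers pay $74, suppliers receive $65, Q = 362. (Wedge: Pb − Ps = 9.)

Consumers pay $74; suppliers receive $65; quantity = 362.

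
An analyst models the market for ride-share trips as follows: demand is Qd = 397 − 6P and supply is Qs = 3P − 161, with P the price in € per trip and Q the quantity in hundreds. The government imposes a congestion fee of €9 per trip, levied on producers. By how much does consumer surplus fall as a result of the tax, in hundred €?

Consumer surplus falls by €48 hundred.

Before the tax: set 397 − 6P = 3P − 161 → P* = €62, Q* = 25.
With the tax collected from producers, supply shifts: Qs = 3(P − 9) − 161.
Solving gives Q = 7 with consumers paying €65 and producers receiving €56 (the €9 wedge).
ΔCS is the trapezoid between Q = 7 and Q = 25 of height €3: ½ · (25 + 7) · 3 = €48.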